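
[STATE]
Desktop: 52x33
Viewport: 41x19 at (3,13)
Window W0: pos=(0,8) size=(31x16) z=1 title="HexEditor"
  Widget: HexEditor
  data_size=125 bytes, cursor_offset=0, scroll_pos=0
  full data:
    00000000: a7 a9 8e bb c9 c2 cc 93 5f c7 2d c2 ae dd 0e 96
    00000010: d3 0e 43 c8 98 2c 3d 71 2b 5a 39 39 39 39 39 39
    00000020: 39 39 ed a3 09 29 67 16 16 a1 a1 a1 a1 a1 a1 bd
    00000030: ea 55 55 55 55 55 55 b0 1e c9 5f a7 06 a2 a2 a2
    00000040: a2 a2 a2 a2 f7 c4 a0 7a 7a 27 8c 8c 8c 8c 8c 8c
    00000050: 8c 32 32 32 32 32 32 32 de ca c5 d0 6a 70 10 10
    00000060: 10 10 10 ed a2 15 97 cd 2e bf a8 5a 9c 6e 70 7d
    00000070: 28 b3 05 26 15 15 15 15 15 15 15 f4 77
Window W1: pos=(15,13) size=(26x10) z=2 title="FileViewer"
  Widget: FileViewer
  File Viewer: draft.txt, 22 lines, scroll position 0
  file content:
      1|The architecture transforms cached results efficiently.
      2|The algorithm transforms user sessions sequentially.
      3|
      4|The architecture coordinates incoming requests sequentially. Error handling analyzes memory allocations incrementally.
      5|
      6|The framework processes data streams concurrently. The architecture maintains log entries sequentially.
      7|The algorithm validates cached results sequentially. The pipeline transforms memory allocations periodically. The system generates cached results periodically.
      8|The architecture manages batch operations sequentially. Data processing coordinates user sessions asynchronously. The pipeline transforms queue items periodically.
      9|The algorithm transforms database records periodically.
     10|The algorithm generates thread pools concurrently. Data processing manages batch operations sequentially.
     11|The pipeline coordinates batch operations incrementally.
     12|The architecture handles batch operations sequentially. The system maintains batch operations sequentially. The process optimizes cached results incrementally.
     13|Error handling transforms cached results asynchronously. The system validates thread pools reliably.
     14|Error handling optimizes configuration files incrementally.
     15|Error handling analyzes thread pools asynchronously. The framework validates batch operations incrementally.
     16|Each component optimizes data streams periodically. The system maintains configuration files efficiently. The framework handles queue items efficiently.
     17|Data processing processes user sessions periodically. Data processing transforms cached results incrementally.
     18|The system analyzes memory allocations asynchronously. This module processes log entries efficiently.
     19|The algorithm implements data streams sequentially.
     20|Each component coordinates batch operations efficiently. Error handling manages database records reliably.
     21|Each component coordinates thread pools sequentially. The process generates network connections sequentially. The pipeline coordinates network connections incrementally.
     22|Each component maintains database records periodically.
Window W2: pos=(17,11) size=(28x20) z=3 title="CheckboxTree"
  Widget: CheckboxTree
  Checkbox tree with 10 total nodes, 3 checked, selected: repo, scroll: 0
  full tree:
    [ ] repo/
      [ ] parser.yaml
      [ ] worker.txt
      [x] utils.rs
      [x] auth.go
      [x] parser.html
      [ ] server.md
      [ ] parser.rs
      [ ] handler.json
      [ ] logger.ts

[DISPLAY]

000020  39 3┏━┠──────────────────────────
000030  ea 5┃ ┃>[-] repo/                
000040  a2 a┠─┃   [ ] parser.yaml        
000050  8c 3┃T┃   [ ] worker.txt         
000060  10 1┃T┃   [x] utils.rs           
000070  28 b┃ ┃   [x] auth.go            
            ┃T┃   [x] parser.html        
            ┃ ┃   [ ] server.md          
            ┃T┃   [ ] parser.rs          
            ┗━┃   [ ] handler.json       
━━━━━━━━━━━━━━┃   [ ] logger.ts          
              ┃                          
              ┃                          
              ┃                          
              ┃                          
              ┃                          
              ┃                          
              ┗━━━━━━━━━━━━━━━━━━━━━━━━━━
                                         


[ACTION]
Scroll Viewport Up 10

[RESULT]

                                         
                                         
                                         
                                         
                                         
━━━━━━━━━━━━━━━━━━━━━━━━━━━┓             
exEditor                   ┃             
───────────────────────────┨             
000000  A7 a9 ┏━━━━━━━━━━━━━━━━━━━━━━━━━━
000010  d3 0e ┃ CheckboxTree             
000020  39 3┏━┠──────────────────────────
000030  ea 5┃ ┃>[-] repo/                
000040  a2 a┠─┃   [ ] parser.yaml        
000050  8c 3┃T┃   [ ] worker.txt         
000060  10 1┃T┃   [x] utils.rs           
000070  28 b┃ ┃   [x] auth.go            
            ┃T┃   [x] parser.html        
            ┃ ┃   [ ] server.md          
            ┃T┃   [ ] parser.rs          


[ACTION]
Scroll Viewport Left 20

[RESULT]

                                         
                                         
                                         
                                         
                                         
┏━━━━━━━━━━━━━━━━━━━━━━━━━━━━━┓          
┃ HexEditor                   ┃          
┠─────────────────────────────┨          
┃00000000  A7 a9 ┏━━━━━━━━━━━━━━━━━━━━━━━
┃00000010  d3 0e ┃ CheckboxTree          
┃00000020  39 3┏━┠───────────────────────
┃00000030  ea 5┃ ┃>[-] repo/             
┃00000040  a2 a┠─┃   [ ] parser.yaml     
┃00000050  8c 3┃T┃   [ ] worker.txt      
┃00000060  10 1┃T┃   [x] utils.rs        
┃00000070  28 b┃ ┃   [x] auth.go         
┃              ┃T┃   [x] parser.html     
┃              ┃ ┃   [ ] server.md       
┃              ┃T┃   [ ] parser.rs       


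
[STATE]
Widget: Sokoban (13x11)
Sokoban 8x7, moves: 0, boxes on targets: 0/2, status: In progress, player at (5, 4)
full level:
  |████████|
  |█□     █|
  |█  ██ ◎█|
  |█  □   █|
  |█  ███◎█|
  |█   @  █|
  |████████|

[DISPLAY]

████████     
█□     █     
█  ██ ◎█     
█  □   █     
█  ███◎█     
█   @  █     
████████     
Moves: 0  0/2
             
             
             


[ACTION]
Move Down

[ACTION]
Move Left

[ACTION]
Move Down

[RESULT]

████████     
█□     █     
█  ██ ◎█     
█  □   █     
█  ███◎█     
█  @   █     
████████     
Moves: 1  0/2
             
             
             


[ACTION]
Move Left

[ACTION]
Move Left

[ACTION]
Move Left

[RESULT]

████████     
█□     █     
█  ██ ◎█     
█  □   █     
█  ███◎█     
█@     █     
████████     
Moves: 3  0/2
             
             
             


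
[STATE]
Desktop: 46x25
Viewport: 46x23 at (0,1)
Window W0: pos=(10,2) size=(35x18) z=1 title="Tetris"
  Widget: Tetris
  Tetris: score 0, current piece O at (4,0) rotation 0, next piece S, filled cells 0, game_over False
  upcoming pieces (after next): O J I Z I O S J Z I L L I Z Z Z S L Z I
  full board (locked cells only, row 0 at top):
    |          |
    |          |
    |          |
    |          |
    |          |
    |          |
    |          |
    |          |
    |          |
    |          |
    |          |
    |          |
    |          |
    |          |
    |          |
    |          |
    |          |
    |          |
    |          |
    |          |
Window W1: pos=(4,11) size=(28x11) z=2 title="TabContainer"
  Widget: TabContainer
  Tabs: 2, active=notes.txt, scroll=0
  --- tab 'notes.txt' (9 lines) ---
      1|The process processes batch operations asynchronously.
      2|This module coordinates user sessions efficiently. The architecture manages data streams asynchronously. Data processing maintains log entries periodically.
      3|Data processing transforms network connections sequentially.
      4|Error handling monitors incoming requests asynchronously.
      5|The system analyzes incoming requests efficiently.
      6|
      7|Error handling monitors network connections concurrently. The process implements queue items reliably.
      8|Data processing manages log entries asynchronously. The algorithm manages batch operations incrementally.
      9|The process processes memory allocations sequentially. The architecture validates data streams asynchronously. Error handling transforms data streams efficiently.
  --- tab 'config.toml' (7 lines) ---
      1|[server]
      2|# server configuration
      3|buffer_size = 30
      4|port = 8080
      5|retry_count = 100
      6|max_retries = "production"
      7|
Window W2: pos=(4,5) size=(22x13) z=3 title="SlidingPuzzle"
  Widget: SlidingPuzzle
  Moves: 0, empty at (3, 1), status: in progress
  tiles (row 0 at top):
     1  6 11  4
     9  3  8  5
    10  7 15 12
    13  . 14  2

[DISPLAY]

                                              
          ┏━━━━━━━━━━━━━━━━━━━━━━━━━━━━━━━━━┓ 
          ┃ Tetris                          ┃ 
          ┠─────────────────────────────────┨ 
    ┏━━━━━━━━━━━━━━━━━━━━┓:                 ┃ 
    ┃ SlidingPuzzle      ┃                  ┃ 
    ┠────────────────────┨                  ┃ 
    ┃┌────┬────┬────┬────┃                  ┃ 
    ┃│  1 │  6 │ 11 │  4 ┃                  ┃ 
    ┃├────┼────┼────┼────┃                  ┃ 
    ┃│  9 │  3 │  8 │  5 ┃━━━━━┓            ┃ 
    ┃├────┼────┼────┼────┃     ┃            ┃ 
    ┃│ 10 │  7 │ 15 │ 12 ┃─────┨            ┃ 
    ┃├────┼────┼────┼────┃oml  ┃            ┃ 
    ┃│ 13 │    │ 14 │  2 ┃─────┃            ┃ 
    ┃└────┴────┴────┴────┃ batc┃            ┃ 
    ┗━━━━━━━━━━━━━━━━━━━━┛es us┃            ┃ 
    ┃Data processing transforms┃            ┃ 
    ┃Error handling monitors in┃━━━━━━━━━━━━┛ 
    ┃The system analyzes incomi┃              
    ┗━━━━━━━━━━━━━━━━━━━━━━━━━━┛              
                                              
                                              


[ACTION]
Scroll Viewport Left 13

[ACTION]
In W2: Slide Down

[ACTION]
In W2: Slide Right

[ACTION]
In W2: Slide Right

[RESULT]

                                              
          ┏━━━━━━━━━━━━━━━━━━━━━━━━━━━━━━━━━┓ 
          ┃ Tetris                          ┃ 
          ┠─────────────────────────────────┨ 
    ┏━━━━━━━━━━━━━━━━━━━━┓:                 ┃ 
    ┃ SlidingPuzzle      ┃                  ┃ 
    ┠────────────────────┨                  ┃ 
    ┃┌────┬────┬────┬────┃                  ┃ 
    ┃│  1 │  6 │ 11 │  4 ┃                  ┃ 
    ┃├────┼────┼────┼────┃                  ┃ 
    ┃│  9 │  3 │  8 │  5 ┃━━━━━┓            ┃ 
    ┃├────┼────┼────┼────┃     ┃            ┃ 
    ┃│    │ 10 │ 15 │ 12 ┃─────┨            ┃ 
    ┃├────┼────┼────┼────┃oml  ┃            ┃ 
    ┃│ 13 │  7 │ 14 │  2 ┃─────┃            ┃ 
    ┃└────┴────┴────┴────┃ batc┃            ┃ 
    ┗━━━━━━━━━━━━━━━━━━━━┛es us┃            ┃ 
    ┃Data processing transforms┃            ┃ 
    ┃Error handling monitors in┃━━━━━━━━━━━━┛ 
    ┃The system analyzes incomi┃              
    ┗━━━━━━━━━━━━━━━━━━━━━━━━━━┛              
                                              
                                              


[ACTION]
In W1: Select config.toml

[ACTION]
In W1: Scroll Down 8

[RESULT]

                                              
          ┏━━━━━━━━━━━━━━━━━━━━━━━━━━━━━━━━━┓ 
          ┃ Tetris                          ┃ 
          ┠─────────────────────────────────┨ 
    ┏━━━━━━━━━━━━━━━━━━━━┓:                 ┃ 
    ┃ SlidingPuzzle      ┃                  ┃ 
    ┠────────────────────┨                  ┃ 
    ┃┌────┬────┬────┬────┃                  ┃ 
    ┃│  1 │  6 │ 11 │  4 ┃                  ┃ 
    ┃├────┼────┼────┼────┃                  ┃ 
    ┃│  9 │  3 │  8 │  5 ┃━━━━━┓            ┃ 
    ┃├────┼────┼────┼────┃     ┃            ┃ 
    ┃│    │ 10 │ 15 │ 12 ┃─────┨            ┃ 
    ┃├────┼────┼────┼────┃oml] ┃            ┃ 
    ┃│ 13 │  7 │ 14 │  2 ┃─────┃            ┃ 
    ┃└────┴────┴────┴────┃     ┃            ┃ 
    ┗━━━━━━━━━━━━━━━━━━━━┛     ┃            ┃ 
    ┃                          ┃            ┃ 
    ┃                          ┃━━━━━━━━━━━━┛ 
    ┃                          ┃              
    ┗━━━━━━━━━━━━━━━━━━━━━━━━━━┛              
                                              
                                              


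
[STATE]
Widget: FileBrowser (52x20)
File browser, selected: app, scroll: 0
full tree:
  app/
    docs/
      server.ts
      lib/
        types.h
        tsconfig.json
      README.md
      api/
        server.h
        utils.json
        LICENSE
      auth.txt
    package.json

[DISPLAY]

> [-] app/                                          
    [+] docs/                                       
    package.json                                    
                                                    
                                                    
                                                    
                                                    
                                                    
                                                    
                                                    
                                                    
                                                    
                                                    
                                                    
                                                    
                                                    
                                                    
                                                    
                                                    
                                                    


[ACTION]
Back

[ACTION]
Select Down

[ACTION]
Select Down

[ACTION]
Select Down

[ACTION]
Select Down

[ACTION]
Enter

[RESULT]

  [-] app/                                          
    [+] docs/                                       
  > package.json                                    
                                                    
                                                    
                                                    
                                                    
                                                    
                                                    
                                                    
                                                    
                                                    
                                                    
                                                    
                                                    
                                                    
                                                    
                                                    
                                                    
                                                    


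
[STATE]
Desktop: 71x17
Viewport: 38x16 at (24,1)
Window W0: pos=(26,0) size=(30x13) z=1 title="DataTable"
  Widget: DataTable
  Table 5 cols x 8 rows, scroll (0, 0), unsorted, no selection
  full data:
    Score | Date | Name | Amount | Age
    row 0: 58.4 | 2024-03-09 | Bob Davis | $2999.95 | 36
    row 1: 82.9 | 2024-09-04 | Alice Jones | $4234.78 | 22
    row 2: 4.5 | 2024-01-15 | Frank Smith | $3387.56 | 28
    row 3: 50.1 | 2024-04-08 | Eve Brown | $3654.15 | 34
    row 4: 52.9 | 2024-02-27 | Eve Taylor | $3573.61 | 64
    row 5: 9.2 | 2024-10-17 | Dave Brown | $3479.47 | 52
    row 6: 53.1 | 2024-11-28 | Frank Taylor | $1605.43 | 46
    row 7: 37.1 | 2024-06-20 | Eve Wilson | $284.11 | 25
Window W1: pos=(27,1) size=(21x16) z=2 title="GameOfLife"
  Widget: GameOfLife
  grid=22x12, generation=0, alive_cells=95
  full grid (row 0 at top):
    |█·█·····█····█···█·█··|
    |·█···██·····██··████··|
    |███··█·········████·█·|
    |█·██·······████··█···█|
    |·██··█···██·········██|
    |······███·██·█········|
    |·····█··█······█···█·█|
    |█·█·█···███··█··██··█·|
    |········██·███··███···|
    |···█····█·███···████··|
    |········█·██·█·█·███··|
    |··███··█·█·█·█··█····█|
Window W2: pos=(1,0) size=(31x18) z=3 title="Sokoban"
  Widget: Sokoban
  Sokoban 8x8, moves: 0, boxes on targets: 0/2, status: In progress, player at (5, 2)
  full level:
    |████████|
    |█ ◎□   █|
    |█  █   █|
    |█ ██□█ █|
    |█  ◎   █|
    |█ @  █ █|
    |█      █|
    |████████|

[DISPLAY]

       ┃━━━━━━━━━━━━━━━┓       ┃      
───────┨eOfLife        ┃───────┨      
       ┃───────────────┨       ┃      
       ┃ 0             ┃───────┃      
       ┃···█····█···█·█┃Davis  ┃      
       ┃██·····██··████┃e Jones┃      
       ┃█·········████·┃k Smith┃      
       ┃······████··█··┃Brown  ┃      
       ┃█···██·········┃Taylor ┃      
       ┃·███·██·█······┃ Brown ┃      
       ┃█··█······█···█┃k Taylo┃      
       ┃···███··█··██··┃━━━━━━━┛      
       ┃···██·███··███·┃              
       ┃···█·███···████┃              
       ┃···█·██·█·█·███┃              
       ┃━━━━━━━━━━━━━━━┛              


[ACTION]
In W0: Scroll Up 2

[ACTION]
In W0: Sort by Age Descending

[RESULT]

       ┃━━━━━━━━━━━━━━━┓       ┃      
───────┨eOfLife        ┃───────┨      
       ┃───────────────┨       ┃      
       ┃ 0             ┃───────┃      
       ┃···█····█···█·█┃Taylor ┃      
       ┃██·····██··████┃ Brown ┃      
       ┃█·········████·┃k Taylo┃      
       ┃······████··█··┃Davis  ┃      
       ┃█···██·········┃Brown  ┃      
       ┃·███·██·█······┃k Smith┃      
       ┃█··█······█···█┃Wilson ┃      
       ┃···███··█··██··┃━━━━━━━┛      
       ┃···██·███··███·┃              
       ┃···█·███···████┃              
       ┃···█·██·█·█·███┃              
       ┃━━━━━━━━━━━━━━━┛              


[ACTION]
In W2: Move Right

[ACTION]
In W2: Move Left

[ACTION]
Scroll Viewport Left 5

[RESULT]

            ┃━━━━━━━━━━━━━━━┓       ┃ 
────────────┨eOfLife        ┃───────┨ 
            ┃───────────────┨       ┃ 
            ┃ 0             ┃───────┃ 
            ┃···█····█···█·█┃Taylor ┃ 
            ┃██·····██··████┃ Brown ┃ 
            ┃█·········████·┃k Taylo┃ 
            ┃······████··█··┃Davis  ┃ 
            ┃█···██·········┃Brown  ┃ 
            ┃·███·██·█······┃k Smith┃ 
            ┃█··█······█···█┃Wilson ┃ 
            ┃···███··█··██··┃━━━━━━━┛ 
            ┃···██·███··███·┃         
            ┃···█·███···████┃         
            ┃···█·██·█·█·███┃         
            ┃━━━━━━━━━━━━━━━┛         


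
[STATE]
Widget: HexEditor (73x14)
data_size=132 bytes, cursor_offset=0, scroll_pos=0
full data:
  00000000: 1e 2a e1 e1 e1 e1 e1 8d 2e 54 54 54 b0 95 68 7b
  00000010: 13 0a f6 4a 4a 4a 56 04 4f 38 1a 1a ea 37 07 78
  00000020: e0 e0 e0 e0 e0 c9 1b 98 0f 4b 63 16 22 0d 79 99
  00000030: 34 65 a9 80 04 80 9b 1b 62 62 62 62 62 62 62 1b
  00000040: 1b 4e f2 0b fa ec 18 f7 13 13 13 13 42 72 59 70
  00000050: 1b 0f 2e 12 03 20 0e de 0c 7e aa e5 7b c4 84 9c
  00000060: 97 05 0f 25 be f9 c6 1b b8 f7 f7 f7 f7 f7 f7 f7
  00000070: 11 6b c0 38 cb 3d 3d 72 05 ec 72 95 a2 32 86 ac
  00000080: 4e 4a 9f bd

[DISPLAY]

00000000  1E 2a e1 e1 e1 e1 e1 8d  2e 54 54 54 b0 95 68 7b  |.*.......TTT
00000010  13 0a f6 4a 4a 4a 56 04  4f 38 1a 1a ea 37 07 78  |...JJJV.O8..
00000020  e0 e0 e0 e0 e0 c9 1b 98  0f 4b 63 16 22 0d 79 99  |.........Kc.
00000030  34 65 a9 80 04 80 9b 1b  62 62 62 62 62 62 62 1b  |4e......bbbb
00000040  1b 4e f2 0b fa ec 18 f7  13 13 13 13 42 72 59 70  |.N..........
00000050  1b 0f 2e 12 03 20 0e de  0c 7e aa e5 7b c4 84 9c  |..... ...~..
00000060  97 05 0f 25 be f9 c6 1b  b8 f7 f7 f7 f7 f7 f7 f7  |...%........
00000070  11 6b c0 38 cb 3d 3d 72  05 ec 72 95 a2 32 86 ac  |.k.8.==r..r.
00000080  4e 4a 9f bd                                       |NJ..        
                                                                         
                                                                         
                                                                         
                                                                         
                                                                         


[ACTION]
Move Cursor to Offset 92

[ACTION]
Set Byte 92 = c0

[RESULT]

00000000  1e 2a e1 e1 e1 e1 e1 8d  2e 54 54 54 b0 95 68 7b  |.*.......TTT
00000010  13 0a f6 4a 4a 4a 56 04  4f 38 1a 1a ea 37 07 78  |...JJJV.O8..
00000020  e0 e0 e0 e0 e0 c9 1b 98  0f 4b 63 16 22 0d 79 99  |.........Kc.
00000030  34 65 a9 80 04 80 9b 1b  62 62 62 62 62 62 62 1b  |4e......bbbb
00000040  1b 4e f2 0b fa ec 18 f7  13 13 13 13 42 72 59 70  |.N..........
00000050  1b 0f 2e 12 03 20 0e de  0c 7e aa e5 C0 c4 84 9c  |..... ...~..
00000060  97 05 0f 25 be f9 c6 1b  b8 f7 f7 f7 f7 f7 f7 f7  |...%........
00000070  11 6b c0 38 cb 3d 3d 72  05 ec 72 95 a2 32 86 ac  |.k.8.==r..r.
00000080  4e 4a 9f bd                                       |NJ..        
                                                                         
                                                                         
                                                                         
                                                                         
                                                                         


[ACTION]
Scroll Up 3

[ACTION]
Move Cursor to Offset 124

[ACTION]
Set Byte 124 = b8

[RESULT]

00000000  1e 2a e1 e1 e1 e1 e1 8d  2e 54 54 54 b0 95 68 7b  |.*.......TTT
00000010  13 0a f6 4a 4a 4a 56 04  4f 38 1a 1a ea 37 07 78  |...JJJV.O8..
00000020  e0 e0 e0 e0 e0 c9 1b 98  0f 4b 63 16 22 0d 79 99  |.........Kc.
00000030  34 65 a9 80 04 80 9b 1b  62 62 62 62 62 62 62 1b  |4e......bbbb
00000040  1b 4e f2 0b fa ec 18 f7  13 13 13 13 42 72 59 70  |.N..........
00000050  1b 0f 2e 12 03 20 0e de  0c 7e aa e5 c0 c4 84 9c  |..... ...~..
00000060  97 05 0f 25 be f9 c6 1b  b8 f7 f7 f7 f7 f7 f7 f7  |...%........
00000070  11 6b c0 38 cb 3d 3d 72  05 ec 72 95 B8 32 86 ac  |.k.8.==r..r.
00000080  4e 4a 9f bd                                       |NJ..        
                                                                         
                                                                         
                                                                         
                                                                         
                                                                         


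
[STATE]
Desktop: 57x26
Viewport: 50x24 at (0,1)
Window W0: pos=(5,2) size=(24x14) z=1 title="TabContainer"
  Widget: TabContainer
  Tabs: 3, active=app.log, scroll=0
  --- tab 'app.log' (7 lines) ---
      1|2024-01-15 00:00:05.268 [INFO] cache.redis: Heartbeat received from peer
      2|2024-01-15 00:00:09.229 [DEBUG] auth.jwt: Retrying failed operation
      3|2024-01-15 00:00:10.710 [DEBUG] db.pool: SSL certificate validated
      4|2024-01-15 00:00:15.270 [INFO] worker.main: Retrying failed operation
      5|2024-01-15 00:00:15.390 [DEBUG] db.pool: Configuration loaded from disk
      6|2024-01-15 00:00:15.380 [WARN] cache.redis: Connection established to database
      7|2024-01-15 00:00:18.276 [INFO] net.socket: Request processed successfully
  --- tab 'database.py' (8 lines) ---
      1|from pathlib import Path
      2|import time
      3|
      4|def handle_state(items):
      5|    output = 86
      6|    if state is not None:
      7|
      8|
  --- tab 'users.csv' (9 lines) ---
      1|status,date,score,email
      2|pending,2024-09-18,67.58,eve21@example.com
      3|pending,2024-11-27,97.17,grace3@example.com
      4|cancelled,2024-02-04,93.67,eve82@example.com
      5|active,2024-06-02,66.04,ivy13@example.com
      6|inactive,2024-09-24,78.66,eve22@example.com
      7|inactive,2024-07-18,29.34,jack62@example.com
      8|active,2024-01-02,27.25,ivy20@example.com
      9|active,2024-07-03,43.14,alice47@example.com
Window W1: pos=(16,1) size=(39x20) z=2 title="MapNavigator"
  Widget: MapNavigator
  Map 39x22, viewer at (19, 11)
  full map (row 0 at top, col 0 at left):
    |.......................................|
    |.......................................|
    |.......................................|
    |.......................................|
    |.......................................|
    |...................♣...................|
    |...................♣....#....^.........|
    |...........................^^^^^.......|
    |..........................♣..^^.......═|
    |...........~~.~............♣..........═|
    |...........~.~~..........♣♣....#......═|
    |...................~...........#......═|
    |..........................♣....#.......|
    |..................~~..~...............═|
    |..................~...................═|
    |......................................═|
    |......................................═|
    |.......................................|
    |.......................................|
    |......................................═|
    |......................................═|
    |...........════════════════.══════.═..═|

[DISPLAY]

                ┏━━━━━━━━━━━━━━━━━━━━━━━━━━━━━━━━━
     ┏━━━━━━━━━━┃ MapNavigator                    
     ┃ TabContai┠─────────────────────────────────
     ┠──────────┃.................................
     ┃[app.log]│┃.................................
     ┃──────────┃..................♣..............
     ┃2024-01-15┃..................♣....#....^....
     ┃2024-01-15┃..........................^^^^^..
     ┃2024-01-15┃.........................♣..^^...
     ┃2024-01-15┃..........~~.~............♣......
     ┃2024-01-15┃..........~.~~..........♣♣....#..
     ┃2024-01-15┃..................@...........#..
     ┃2024-01-15┃.........................♣....#..
     ┃          ┃.................~~..~...........
     ┗━━━━━━━━━━┃.................~...............
                ┃.................................
                ┃.................................
                ┃.................................
                ┃.................................
                ┗━━━━━━━━━━━━━━━━━━━━━━━━━━━━━━━━━
                                                  
                                                  
                                                  
                                                  


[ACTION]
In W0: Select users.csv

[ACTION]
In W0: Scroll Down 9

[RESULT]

                ┏━━━━━━━━━━━━━━━━━━━━━━━━━━━━━━━━━
     ┏━━━━━━━━━━┃ MapNavigator                    
     ┃ TabContai┠─────────────────────────────────
     ┠──────────┃.................................
     ┃ app.log │┃.................................
     ┃──────────┃..................♣..............
     ┃active,202┃..................♣....#....^....
     ┃          ┃..........................^^^^^..
     ┃          ┃.........................♣..^^...
     ┃          ┃..........~~.~............♣......
     ┃          ┃..........~.~~..........♣♣....#..
     ┃          ┃..................@...........#..
     ┃          ┃.........................♣....#..
     ┃          ┃.................~~..~...........
     ┗━━━━━━━━━━┃.................~...............
                ┃.................................
                ┃.................................
                ┃.................................
                ┃.................................
                ┗━━━━━━━━━━━━━━━━━━━━━━━━━━━━━━━━━
                                                  
                                                  
                                                  
                                                  


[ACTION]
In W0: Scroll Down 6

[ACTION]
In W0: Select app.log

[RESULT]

                ┏━━━━━━━━━━━━━━━━━━━━━━━━━━━━━━━━━
     ┏━━━━━━━━━━┃ MapNavigator                    
     ┃ TabContai┠─────────────────────────────────
     ┠──────────┃.................................
     ┃[app.log]│┃.................................
     ┃──────────┃..................♣..............
     ┃2024-01-15┃..................♣....#....^....
     ┃2024-01-15┃..........................^^^^^..
     ┃2024-01-15┃.........................♣..^^...
     ┃2024-01-15┃..........~~.~............♣......
     ┃2024-01-15┃..........~.~~..........♣♣....#..
     ┃2024-01-15┃..................@...........#..
     ┃2024-01-15┃.........................♣....#..
     ┃          ┃.................~~..~...........
     ┗━━━━━━━━━━┃.................~...............
                ┃.................................
                ┃.................................
                ┃.................................
                ┃.................................
                ┗━━━━━━━━━━━━━━━━━━━━━━━━━━━━━━━━━
                                                  
                                                  
                                                  
                                                  


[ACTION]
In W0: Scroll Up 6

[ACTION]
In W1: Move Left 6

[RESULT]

                ┏━━━━━━━━━━━━━━━━━━━━━━━━━━━━━━━━━
     ┏━━━━━━━━━━┃ MapNavigator                    
     ┃ TabContai┠─────────────────────────────────
     ┠──────────┃     ............................
     ┃[app.log]│┃     ............................
     ┃──────────┃     ...................♣........
     ┃2024-01-15┃     ...................♣....#...
     ┃2024-01-15┃     ...........................^
     ┃2024-01-15┃     ..........................♣.
     ┃2024-01-15┃     ...........~~.~............♣
     ┃2024-01-15┃     ...........~.~~..........♣♣.
     ┃2024-01-15┃     .............@.....~........
     ┃2024-01-15┃     ..........................♣.
     ┃          ┃     ..................~~..~.....
     ┗━━━━━━━━━━┃     ..................~.........
                ┃     ............................
                ┃     ............................
                ┃     ............................
                ┃     ............................
                ┗━━━━━━━━━━━━━━━━━━━━━━━━━━━━━━━━━
                                                  
                                                  
                                                  
                                                  


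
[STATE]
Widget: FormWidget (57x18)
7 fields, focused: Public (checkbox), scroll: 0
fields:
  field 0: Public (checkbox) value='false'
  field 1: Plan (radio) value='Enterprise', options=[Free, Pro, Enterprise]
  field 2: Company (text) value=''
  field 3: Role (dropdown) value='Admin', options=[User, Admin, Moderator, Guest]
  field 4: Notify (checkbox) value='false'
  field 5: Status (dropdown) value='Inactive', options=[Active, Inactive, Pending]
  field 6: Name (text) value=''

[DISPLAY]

> Public:     [ ]                                        
  Plan:       ( ) Free  ( ) Pro  (●) Enterprise          
  Company:    [                                         ]
  Role:       [Admin                                   ▼]
  Notify:     [ ]                                        
  Status:     [Inactive                                ▼]
  Name:       [                                         ]
                                                         
                                                         
                                                         
                                                         
                                                         
                                                         
                                                         
                                                         
                                                         
                                                         
                                                         


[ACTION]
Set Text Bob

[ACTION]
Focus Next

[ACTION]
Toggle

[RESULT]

  Public:     [ ]                                        
> Plan:       ( ) Free  ( ) Pro  (●) Enterprise          
  Company:    [                                         ]
  Role:       [Admin                                   ▼]
  Notify:     [ ]                                        
  Status:     [Inactive                                ▼]
  Name:       [                                         ]
                                                         
                                                         
                                                         
                                                         
                                                         
                                                         
                                                         
                                                         
                                                         
                                                         
                                                         


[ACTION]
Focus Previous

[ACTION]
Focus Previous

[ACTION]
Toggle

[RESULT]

  Public:     [ ]                                        
  Plan:       ( ) Free  ( ) Pro  (●) Enterprise          
  Company:    [                                         ]
  Role:       [Admin                                   ▼]
  Notify:     [ ]                                        
  Status:     [Inactive                                ▼]
> Name:       [                                         ]
                                                         
                                                         
                                                         
                                                         
                                                         
                                                         
                                                         
                                                         
                                                         
                                                         
                                                         


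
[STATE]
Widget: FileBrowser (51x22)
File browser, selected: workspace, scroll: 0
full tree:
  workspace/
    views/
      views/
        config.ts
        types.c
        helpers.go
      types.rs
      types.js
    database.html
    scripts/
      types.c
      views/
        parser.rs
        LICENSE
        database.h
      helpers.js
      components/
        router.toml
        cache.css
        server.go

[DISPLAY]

> [-] workspace/                                   
    [+] views/                                     
    database.html                                  
    [+] scripts/                                   
                                                   
                                                   
                                                   
                                                   
                                                   
                                                   
                                                   
                                                   
                                                   
                                                   
                                                   
                                                   
                                                   
                                                   
                                                   
                                                   
                                                   
                                                   


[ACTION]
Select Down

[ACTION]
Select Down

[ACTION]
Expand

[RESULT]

  [-] workspace/                                   
    [+] views/                                     
  > database.html                                  
    [+] scripts/                                   
                                                   
                                                   
                                                   
                                                   
                                                   
                                                   
                                                   
                                                   
                                                   
                                                   
                                                   
                                                   
                                                   
                                                   
                                                   
                                                   
                                                   
                                                   


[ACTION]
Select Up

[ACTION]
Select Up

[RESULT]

> [-] workspace/                                   
    [+] views/                                     
    database.html                                  
    [+] scripts/                                   
                                                   
                                                   
                                                   
                                                   
                                                   
                                                   
                                                   
                                                   
                                                   
                                                   
                                                   
                                                   
                                                   
                                                   
                                                   
                                                   
                                                   
                                                   
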